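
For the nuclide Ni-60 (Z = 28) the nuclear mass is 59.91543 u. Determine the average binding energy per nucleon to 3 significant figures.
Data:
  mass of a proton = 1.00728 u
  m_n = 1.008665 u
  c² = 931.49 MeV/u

With 28 protons and 32 neutrons (A = 60):
Total constituent mass: 28 × 1.00728 + 32 × 1.008665 = 60.481120 u
Mass defect Δm = 60.481120 − 59.91543 = 0.565690 u
Binding energy = Δm·c² = 0.565690 × 931.49 MeV/u = 526.935 MeV
BE/A = 526.935 MeV / 60 = 8.782 MeV/nucleon

8.78 MeV/nucleon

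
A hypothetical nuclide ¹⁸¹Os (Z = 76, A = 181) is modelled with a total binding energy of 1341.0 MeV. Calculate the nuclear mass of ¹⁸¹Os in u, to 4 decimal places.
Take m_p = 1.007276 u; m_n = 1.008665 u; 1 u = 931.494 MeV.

Mass defect = 1341.0 MeV / (931.494 MeV/u) = 1.439623 u
Constituent mass = 76(1.007276) + 105(1.008665) = 182.462801 u
Nuclear mass = 182.462801 − 1.439623 = 181.023178 u ≈ 181.0232 u (to 4 decimal places)

181.0232 u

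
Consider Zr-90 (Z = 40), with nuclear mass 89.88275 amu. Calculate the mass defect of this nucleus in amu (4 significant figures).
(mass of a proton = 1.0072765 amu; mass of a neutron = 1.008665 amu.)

0.8416 amu

With 40 protons and 50 neutrons (A = 90):
Mass of separated nucleons = 40(1.0072765) + 50(1.008665) = 40.2910600 + 50.433250 = 90.7243100 amu
Δm = 90.7243100 − 89.88275 = 0.8415600 amu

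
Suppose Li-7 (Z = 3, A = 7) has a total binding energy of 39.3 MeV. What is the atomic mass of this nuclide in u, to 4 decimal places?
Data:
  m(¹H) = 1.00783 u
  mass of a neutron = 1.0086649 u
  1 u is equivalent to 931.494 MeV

7.0160 u

Mass defect = 39.3 MeV / (931.494 MeV/u) = 0.042190 u
Constituent mass = 3(1.00783) + 4(1.0086649) = 7.0581496 u
Atomic mass = 7.0581496 − 0.042190 = 7.0159596 u ≈ 7.0160 u (to 4 decimal places)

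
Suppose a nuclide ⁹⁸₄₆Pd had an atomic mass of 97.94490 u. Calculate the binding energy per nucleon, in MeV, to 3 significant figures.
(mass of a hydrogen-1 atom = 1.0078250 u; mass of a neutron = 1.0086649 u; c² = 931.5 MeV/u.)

8.23 MeV/nucleon

Total constituent mass: 46 × 1.0078250 + 52 × 1.0086649 = 98.8105248 u
Δm = 98.8105248 − 97.94490 = 0.8656248 u
Binding energy = Δm·c² = 0.8656248 × 931.5 MeV/u = 806.330 MeV
BE/A = 806.330 MeV / 98 = 8.228 MeV/nucleon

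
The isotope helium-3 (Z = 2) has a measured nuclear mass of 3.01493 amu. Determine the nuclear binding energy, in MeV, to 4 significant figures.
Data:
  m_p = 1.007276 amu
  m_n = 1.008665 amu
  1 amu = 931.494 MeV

Z = 2, so N = A − Z = 3 − 2 = 1.
Mass of separated nucleons = 2(1.007276) + 1(1.008665) = 2.014552 + 1.008665 = 3.023217 amu
The mass defect is 3.023217 − 3.01493 = 0.008287 amu.
Converting to energy: 0.008287 amu × 931.494 MeV/amu = 7.71929 MeV

7.719 MeV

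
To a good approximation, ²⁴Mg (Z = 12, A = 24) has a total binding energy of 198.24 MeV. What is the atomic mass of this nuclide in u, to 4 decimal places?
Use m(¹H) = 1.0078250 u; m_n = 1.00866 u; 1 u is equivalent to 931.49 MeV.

Mass defect = 198.24 MeV / (931.49 MeV/u) = 0.212820 u
Constituent mass = 12(1.0078250) + 12(1.00866) = 24.1978200 u
Atomic mass = 24.1978200 − 0.212820 = 23.9850000 u ≈ 23.9850 u (to 4 decimal places)

23.9850 u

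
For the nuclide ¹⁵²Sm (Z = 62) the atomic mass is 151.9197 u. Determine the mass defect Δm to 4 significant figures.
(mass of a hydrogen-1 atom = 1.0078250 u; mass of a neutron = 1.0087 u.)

The nucleus contains 62 protons and 152 − 62 = 90 neutrons.
Σm = 62·m(¹H) + 90·m_n = 62.4851500 + 90.7830 = 153.2681500 u
The mass defect is 153.2681500 − 151.9197 = 1.3484500 u.

1.348 u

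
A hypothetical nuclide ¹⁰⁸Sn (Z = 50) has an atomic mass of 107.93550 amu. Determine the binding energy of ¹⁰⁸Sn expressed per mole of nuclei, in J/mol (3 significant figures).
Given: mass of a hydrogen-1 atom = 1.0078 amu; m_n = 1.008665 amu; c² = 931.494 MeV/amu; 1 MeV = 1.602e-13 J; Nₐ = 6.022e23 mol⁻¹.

Z = 50, so N = A − Z = 108 − 50 = 58.
Total constituent mass: 50 × 1.0078 + 58 × 1.008665 = 108.892570 amu
Mass defect Δm = 108.892570 − 107.93550 = 0.957070 amu
Binding energy = Δm·c² = 0.957070 × 931.494 MeV/amu = 891.505 MeV
Per nucleus in joules: 891.505 MeV × 1.602e-13 J/MeV = 1.4282e-10 J
Per mole: 1.4282e-10 J × 6.022e23 mol⁻¹ = 8.6006e+13 J/mol

8.60e+13 J/mol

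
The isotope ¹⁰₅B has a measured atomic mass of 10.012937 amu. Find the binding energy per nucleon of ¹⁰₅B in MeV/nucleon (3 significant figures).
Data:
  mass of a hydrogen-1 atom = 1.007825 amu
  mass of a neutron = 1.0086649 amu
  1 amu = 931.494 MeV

Z = 5, so N = A − Z = 10 − 5 = 5.
Σm = 5·m(¹H) + 5·m_n = 5.039125 + 5.0433245 = 10.0824495 amu
Δm = 10.0824495 − 10.012937 = 0.0695125 amu
E_B = 0.0695125 × 931.494 = 64.7505 MeV
Per nucleon: 64.7505 / 10 = 6.475 MeV

6.48 MeV/nucleon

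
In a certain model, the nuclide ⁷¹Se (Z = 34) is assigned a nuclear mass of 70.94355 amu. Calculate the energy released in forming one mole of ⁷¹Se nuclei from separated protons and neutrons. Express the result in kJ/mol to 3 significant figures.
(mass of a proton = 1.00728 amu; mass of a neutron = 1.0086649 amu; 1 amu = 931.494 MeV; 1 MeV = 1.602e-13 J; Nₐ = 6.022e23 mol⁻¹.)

The nucleus contains 34 protons and 71 − 34 = 37 neutrons.
Σm = 34·m_p + 37·m_n = 34.24752 + 37.3206013 = 71.5681213 amu
The mass defect is 71.5681213 − 70.94355 = 0.6245713 amu.
E_B = 0.6245713 × 931.494 = 581.784 MeV
Per nucleus in joules: 581.784 MeV × 1.602e-13 J/MeV = 9.3202e-11 J
Per mole: 9.3202e-11 J × 6.022e23 mol⁻¹ = 5.6126e+13 J/mol

5.61e+10 kJ/mol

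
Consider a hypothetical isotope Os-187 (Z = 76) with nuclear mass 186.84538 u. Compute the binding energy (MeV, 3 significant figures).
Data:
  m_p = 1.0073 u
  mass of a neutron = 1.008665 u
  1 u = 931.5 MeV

With 76 protons and 111 neutrons (A = 187):
Total constituent mass: 76 × 1.0073 + 111 × 1.008665 = 188.516615 u
Δm = 188.516615 − 186.84538 = 1.671235 u
E_B = 1.671235 × 931.5 = 1556.76 MeV

1560 MeV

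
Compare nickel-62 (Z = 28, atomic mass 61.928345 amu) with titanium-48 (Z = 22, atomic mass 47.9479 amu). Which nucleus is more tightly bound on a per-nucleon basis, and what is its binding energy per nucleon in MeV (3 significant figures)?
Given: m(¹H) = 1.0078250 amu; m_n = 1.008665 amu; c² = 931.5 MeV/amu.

nickel-62: Σm = 28(1.0078250) + 34(1.008665) = 62.5137100 amu; Δm = 0.5853650 amu; E_B = 545.267 MeV; E_B/A = 8.7946 MeV
titanium-48: Σm = 22(1.0078250) + 26(1.008665) = 48.3974400 amu; Δm = 0.4495400 amu; E_B = 418.75 MeV; E_B/A = 8.724 MeV
nickel-62 has the higher binding energy per nucleon, so it is the more tightly bound nucleus.

nickel-62; 8.79 MeV/nucleon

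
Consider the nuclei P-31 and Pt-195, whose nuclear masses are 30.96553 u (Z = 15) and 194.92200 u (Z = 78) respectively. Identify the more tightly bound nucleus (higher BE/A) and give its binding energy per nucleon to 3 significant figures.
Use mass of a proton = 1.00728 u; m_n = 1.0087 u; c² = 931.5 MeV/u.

P-31: Σm = 15(1.00728) + 16(1.0087) = 31.24840 u; Δm = 0.28287 u; E_B = 263.49 MeV; E_B/A = 8.500 MeV
Pt-195: Σm = 78(1.00728) + 117(1.0087) = 196.58574 u; Δm = 1.66374 u; E_B = 1549.8 MeV; E_B/A = 7.948 MeV
P-31 has the higher binding energy per nucleon, so it is the more tightly bound nucleus.

P-31; 8.50 MeV/nucleon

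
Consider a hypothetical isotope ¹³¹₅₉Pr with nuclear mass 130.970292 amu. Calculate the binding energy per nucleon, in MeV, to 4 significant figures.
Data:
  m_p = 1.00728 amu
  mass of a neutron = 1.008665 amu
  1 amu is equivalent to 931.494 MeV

Total constituent mass: 59 × 1.00728 + 72 × 1.008665 = 132.053400 amu
Mass defect Δm = 132.053400 − 130.970292 = 1.083108 amu
E_B = 1.083108 × 931.494 = 1008.91 MeV
BE/A = 1008.91 MeV / 131 = 7.702 MeV/nucleon

7.702 MeV/nucleon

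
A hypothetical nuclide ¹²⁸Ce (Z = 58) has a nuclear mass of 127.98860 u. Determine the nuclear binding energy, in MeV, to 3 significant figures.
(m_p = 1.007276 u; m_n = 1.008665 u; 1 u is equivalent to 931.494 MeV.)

Z = 58, so N = A − Z = 128 − 58 = 70.
Mass of separated nucleons = 58(1.007276) + 70(1.008665) = 58.422008 + 70.606550 = 129.028558 u
The mass defect is 129.028558 − 127.98860 = 1.039958 u.
Converting to energy: 1.039958 u × 931.494 MeV/u = 968.715 MeV

969 MeV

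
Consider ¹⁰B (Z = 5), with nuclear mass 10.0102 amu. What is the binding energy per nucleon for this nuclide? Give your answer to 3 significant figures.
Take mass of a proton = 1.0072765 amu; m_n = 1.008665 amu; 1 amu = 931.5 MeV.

6.47 MeV/nucleon

Z = 5, so N = A − Z = 10 − 5 = 5.
Total constituent mass: 5 × 1.0072765 + 5 × 1.008665 = 10.0797075 amu
Δm = 10.0797075 − 10.0102 = 0.0695075 amu
Binding energy = Δm·c² = 0.0695075 × 931.5 MeV/amu = 64.7462 MeV
Dividing by A = 10 gives 6.4746 MeV per nucleon.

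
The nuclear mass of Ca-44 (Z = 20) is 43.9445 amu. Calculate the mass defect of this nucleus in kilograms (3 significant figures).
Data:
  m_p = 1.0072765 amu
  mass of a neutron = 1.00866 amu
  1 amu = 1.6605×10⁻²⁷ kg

6.79e-28 kg

Mass of separated nucleons = 20(1.0072765) + 24(1.00866) = 20.1455300 + 24.20784 = 44.3533700 amu
Δm = 44.3533700 − 43.9445 = 0.4088700 amu
In SI units: 0.4088700 amu × 1.6605×10⁻²⁷ kg/amu = 6.7893e-28 kg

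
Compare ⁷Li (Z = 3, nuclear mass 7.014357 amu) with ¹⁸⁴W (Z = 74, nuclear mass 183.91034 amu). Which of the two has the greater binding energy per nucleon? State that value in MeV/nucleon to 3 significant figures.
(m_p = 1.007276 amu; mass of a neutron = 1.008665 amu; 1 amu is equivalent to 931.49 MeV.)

¹⁸⁴W; 8.00 MeV/nucleon

⁷Li: Σm = 3(1.007276) + 4(1.008665) = 7.056488 amu; Δm = 0.042131 amu; E_B = 39.245 MeV; E_B/A = 5.606 MeV
¹⁸⁴W: Σm = 74(1.007276) + 110(1.008665) = 185.491574 amu; Δm = 1.581234 amu; E_B = 1472.9 MeV; E_B/A = 8.0049 MeV
¹⁸⁴W has the higher binding energy per nucleon, so it is the more tightly bound nucleus.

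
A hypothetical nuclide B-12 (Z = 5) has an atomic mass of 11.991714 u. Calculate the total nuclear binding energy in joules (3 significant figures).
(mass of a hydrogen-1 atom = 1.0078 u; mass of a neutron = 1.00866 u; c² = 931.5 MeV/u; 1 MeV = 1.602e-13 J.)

1.61e-11 J

With 5 protons and 7 neutrons (A = 12):
Mass of separated nucleons = 5(1.0078) + 7(1.00866) = 5.0390 + 7.06062 = 12.09962 u
Δm = 12.09962 − 11.991714 = 0.107906 u
Converting to energy: 0.107906 u × 931.5 MeV/u = 100.514 MeV
In joules: 100.514 MeV × 1.602e-13 J/MeV = 1.6102e-11 J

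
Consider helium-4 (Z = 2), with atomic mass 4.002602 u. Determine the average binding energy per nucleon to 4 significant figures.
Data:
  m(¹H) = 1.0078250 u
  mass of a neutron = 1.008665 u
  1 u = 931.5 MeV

Mass of separated nucleons = 2(1.0078250) + 2(1.008665) = 2.0156500 + 2.017330 = 4.0329800 u
Mass defect Δm = 4.0329800 − 4.002602 = 0.0303780 u
Converting to energy: 0.0303780 u × 931.5 MeV/u = 28.2971 MeV
BE/A = 28.2971 MeV / 4 = 7.074 MeV/nucleon

7.074 MeV/nucleon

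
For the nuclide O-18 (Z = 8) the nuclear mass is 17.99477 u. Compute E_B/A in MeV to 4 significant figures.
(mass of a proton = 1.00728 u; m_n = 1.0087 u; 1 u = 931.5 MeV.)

The nucleus contains 8 protons and 18 − 8 = 10 neutrons.
Total constituent mass: 8 × 1.00728 + 10 × 1.0087 = 18.14524 u
Δm = 18.14524 − 17.99477 = 0.15047 u
Converting to energy: 0.15047 u × 931.5 MeV/u = 140.163 MeV
BE/A = 140.163 MeV / 18 = 7.787 MeV/nucleon

7.787 MeV/nucleon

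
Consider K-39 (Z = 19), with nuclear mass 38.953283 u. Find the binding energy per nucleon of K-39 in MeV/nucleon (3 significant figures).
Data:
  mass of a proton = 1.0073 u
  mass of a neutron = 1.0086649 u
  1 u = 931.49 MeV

Mass of separated nucleons = 19(1.0073) + 20(1.0086649) = 19.1387 + 20.1732980 = 39.3119980 u
The mass defect is 39.3119980 − 38.953283 = 0.3587150 u.
Converting to energy: 0.3587150 u × 931.49 MeV/u = 334.139 MeV
BE/A = 334.139 MeV / 39 = 8.568 MeV/nucleon

8.57 MeV/nucleon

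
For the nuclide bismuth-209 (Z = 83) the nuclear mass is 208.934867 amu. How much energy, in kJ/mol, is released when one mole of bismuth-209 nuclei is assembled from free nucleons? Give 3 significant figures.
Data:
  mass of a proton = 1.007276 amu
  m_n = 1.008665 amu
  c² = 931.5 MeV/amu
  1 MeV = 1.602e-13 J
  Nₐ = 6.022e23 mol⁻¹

Z = 83, so N = A − Z = 209 − 83 = 126.
Σm = 83·m_p + 126·m_n = 83.603908 + 127.091790 = 210.695698 amu
Δm = 210.695698 − 208.934867 = 1.760831 amu
Converting to energy: 1.760831 amu × 931.5 MeV/amu = 1640.21 MeV
Per nucleus in joules: 1640.21 MeV × 1.602e-13 J/MeV = 2.6276e-10 J
Per mole: 2.6276e-10 J × 6.022e23 mol⁻¹ = 1.5823e+14 J/mol

1.58e+11 kJ/mol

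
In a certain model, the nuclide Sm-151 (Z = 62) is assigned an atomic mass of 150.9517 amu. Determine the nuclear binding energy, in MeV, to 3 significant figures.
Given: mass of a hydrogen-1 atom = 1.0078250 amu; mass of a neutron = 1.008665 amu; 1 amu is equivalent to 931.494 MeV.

1220 MeV

The nucleus contains 62 protons and 151 − 62 = 89 neutrons.
Mass of separated nucleons = 62(1.0078250) + 89(1.008665) = 62.4851500 + 89.771185 = 152.2563350 amu
Δm = 152.2563350 − 150.9517 = 1.3046350 amu
Binding energy = Δm·c² = 1.3046350 × 931.494 MeV/amu = 1215.26 MeV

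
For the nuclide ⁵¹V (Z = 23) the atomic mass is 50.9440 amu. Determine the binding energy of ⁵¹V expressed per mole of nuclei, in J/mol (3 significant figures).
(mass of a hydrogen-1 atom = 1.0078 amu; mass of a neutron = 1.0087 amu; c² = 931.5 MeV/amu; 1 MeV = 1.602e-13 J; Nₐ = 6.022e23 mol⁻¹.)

4.30e+13 J/mol

The nucleus contains 23 protons and 51 − 23 = 28 neutrons.
Mass of separated nucleons = 23(1.0078) + 28(1.0087) = 23.1794 + 28.2436 = 51.4230 amu
Δm = 51.4230 − 50.9440 = 0.4790 amu
Binding energy = Δm·c² = 0.4790 × 931.5 MeV/amu = 446.189 MeV
Per nucleus in joules: 446.189 MeV × 1.602e-13 J/MeV = 7.1479e-11 J
Per mole: 7.1479e-11 J × 6.022e23 mol⁻¹ = 4.3045e+13 J/mol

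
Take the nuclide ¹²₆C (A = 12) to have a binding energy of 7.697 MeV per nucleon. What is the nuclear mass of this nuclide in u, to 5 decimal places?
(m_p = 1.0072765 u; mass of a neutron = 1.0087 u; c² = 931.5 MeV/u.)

Total binding energy = 12 × 7.697 = 92.364 MeV
Mass defect = 92.364 MeV / (931.5 MeV/u) = 0.0991562 u
Constituent mass = 6(1.0072765) + 6(1.0087) = 12.0958590 u
Nuclear mass = 12.0958590 − 0.0991562 = 11.9967028 u ≈ 11.99670 u (to 5 decimal places)

11.99670 u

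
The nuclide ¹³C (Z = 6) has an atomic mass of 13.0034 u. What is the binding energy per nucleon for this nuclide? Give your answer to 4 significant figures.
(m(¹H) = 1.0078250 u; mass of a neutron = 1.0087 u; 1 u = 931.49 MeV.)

With 6 protons and 7 neutrons (A = 13):
Σm = 6·m(¹H) + 7·m_n = 6.0469500 + 7.0609 = 13.1078500 u
Δm = 13.1078500 − 13.0034 = 0.1044500 u
Converting to energy: 0.1044500 u × 931.49 MeV/u = 97.2941 MeV
Per nucleon: 97.2941 / 13 = 7.484 MeV

7.484 MeV/nucleon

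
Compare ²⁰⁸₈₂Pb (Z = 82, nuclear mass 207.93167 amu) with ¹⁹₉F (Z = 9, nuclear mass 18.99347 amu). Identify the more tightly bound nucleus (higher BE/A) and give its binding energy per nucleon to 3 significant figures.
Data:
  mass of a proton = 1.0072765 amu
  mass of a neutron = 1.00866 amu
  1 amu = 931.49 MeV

²⁰⁸₈₂Pb; 7.86 MeV/nucleon

²⁰⁸₈₂Pb: Σm = 82(1.0072765) + 126(1.00866) = 209.6878330 amu; Δm = 1.7561630 amu; E_B = 1635.85 MeV; E_B/A = 7.8647 MeV
¹⁹₉F: Σm = 9(1.0072765) + 10(1.00866) = 19.1520885 amu; Δm = 0.1586185 amu; E_B = 147.75 MeV; E_B/A = 7.776 MeV
²⁰⁸₈₂Pb has the higher binding energy per nucleon, so it is the more tightly bound nucleus.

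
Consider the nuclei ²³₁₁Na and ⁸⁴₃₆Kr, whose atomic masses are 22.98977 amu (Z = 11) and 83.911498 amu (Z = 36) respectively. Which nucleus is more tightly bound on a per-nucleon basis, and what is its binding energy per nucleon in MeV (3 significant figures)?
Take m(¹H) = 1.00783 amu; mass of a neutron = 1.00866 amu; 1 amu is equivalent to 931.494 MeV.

²³₁₁Na: Σm = 11(1.00783) + 12(1.00866) = 23.19005 amu; Δm = 0.20028 amu; E_B = 186.56 MeV; E_B/A = 8.111 MeV
⁸⁴₃₆Kr: Σm = 36(1.00783) + 48(1.00866) = 84.69756 amu; Δm = 0.786062 amu; E_B = 732.21 MeV; E_B/A = 8.717 MeV
⁸⁴₃₆Kr has the higher binding energy per nucleon, so it is the more tightly bound nucleus.

⁸⁴₃₆Kr; 8.72 MeV/nucleon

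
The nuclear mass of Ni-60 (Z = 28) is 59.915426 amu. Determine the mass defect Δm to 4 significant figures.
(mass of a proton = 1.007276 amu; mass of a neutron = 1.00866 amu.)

0.5654 amu

Total constituent mass: 28 × 1.007276 + 32 × 1.00866 = 60.480848 amu
Δm = 60.480848 − 59.915426 = 0.565422 amu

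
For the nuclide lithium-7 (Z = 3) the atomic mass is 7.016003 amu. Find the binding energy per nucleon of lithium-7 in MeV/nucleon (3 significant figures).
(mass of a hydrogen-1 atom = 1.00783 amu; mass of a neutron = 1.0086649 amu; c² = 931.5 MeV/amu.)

Total constituent mass: 3 × 1.00783 + 4 × 1.0086649 = 7.0581496 amu
Δm = 7.0581496 − 7.016003 = 0.0421466 amu
Converting to energy: 0.0421466 amu × 931.5 MeV/amu = 39.2596 MeV
Per nucleon: 39.2596 / 7 = 5.609 MeV

5.61 MeV/nucleon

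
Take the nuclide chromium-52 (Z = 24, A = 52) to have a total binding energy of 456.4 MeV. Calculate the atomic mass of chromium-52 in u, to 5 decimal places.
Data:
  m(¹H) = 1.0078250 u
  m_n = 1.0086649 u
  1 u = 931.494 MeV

51.94045 u

Mass defect = 456.4 MeV / (931.494 MeV/u) = 0.4899656 u
Constituent mass = 24(1.0078250) + 28(1.0086649) = 52.4304172 u
Atomic mass = 52.4304172 − 0.4899656 = 51.9404516 u ≈ 51.94045 u (to 5 decimal places)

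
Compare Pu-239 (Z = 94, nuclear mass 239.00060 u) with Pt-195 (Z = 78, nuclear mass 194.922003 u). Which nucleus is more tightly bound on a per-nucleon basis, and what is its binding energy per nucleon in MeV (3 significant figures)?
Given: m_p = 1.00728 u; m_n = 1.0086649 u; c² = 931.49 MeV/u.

Pu-239: Σm = 94(1.00728) + 145(1.0086649) = 240.9407305 u; Δm = 1.9401305 u; E_B = 1807.2 MeV; E_B/A = 7.562 MeV
Pt-195: Σm = 78(1.00728) + 117(1.0086649) = 196.5816333 u; Δm = 1.6596303 u; E_B = 1545.9 MeV; E_B/A = 7.928 MeV
Pt-195 has the higher binding energy per nucleon, so it is the more tightly bound nucleus.

Pt-195; 7.93 MeV/nucleon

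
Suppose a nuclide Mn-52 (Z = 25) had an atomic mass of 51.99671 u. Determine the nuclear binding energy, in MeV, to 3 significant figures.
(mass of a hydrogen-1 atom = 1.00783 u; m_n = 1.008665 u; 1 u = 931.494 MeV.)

403 MeV

With 25 protons and 27 neutrons (A = 52):
Σm = 25·m(¹H) + 27·m_n = 25.19575 + 27.233955 = 52.429705 u
The mass defect is 52.429705 − 51.99671 = 0.432995 u.
Converting to energy: 0.432995 u × 931.494 MeV/u = 403.332 MeV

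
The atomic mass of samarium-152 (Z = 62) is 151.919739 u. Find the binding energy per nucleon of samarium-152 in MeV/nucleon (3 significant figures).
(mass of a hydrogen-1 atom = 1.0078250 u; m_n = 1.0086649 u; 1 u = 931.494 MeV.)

8.24 MeV/nucleon

Mass of separated nucleons = 62(1.0078250) + 90(1.0086649) = 62.4851500 + 90.7798410 = 153.2649910 u
Mass defect Δm = 153.2649910 − 151.919739 = 1.3452520 u
E_B = 1.3452520 × 931.494 = 1253.09 MeV
Dividing by A = 152 gives 8.244 MeV per nucleon.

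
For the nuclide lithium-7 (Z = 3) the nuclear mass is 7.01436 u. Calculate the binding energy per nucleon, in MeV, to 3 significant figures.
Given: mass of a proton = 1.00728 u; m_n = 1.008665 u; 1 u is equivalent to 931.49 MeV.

Σm = 3·m_p + 4·m_n = 3.02184 + 4.034660 = 7.056500 u
Δm = 7.056500 − 7.01436 = 0.042140 u
Binding energy = Δm·c² = 0.042140 × 931.49 MeV/u = 39.2530 MeV
Per nucleon: 39.2530 / 7 = 5.608 MeV

5.61 MeV/nucleon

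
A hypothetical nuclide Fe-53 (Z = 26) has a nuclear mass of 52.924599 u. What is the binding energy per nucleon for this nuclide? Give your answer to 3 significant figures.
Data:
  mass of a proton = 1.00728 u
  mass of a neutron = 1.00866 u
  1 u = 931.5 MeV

8.76 MeV/nucleon

Σm = 26·m_p + 27·m_n = 26.18928 + 27.23382 = 53.42310 u
The mass defect is 53.42310 − 52.924599 = 0.498501 u.
Binding energy = Δm·c² = 0.498501 × 931.5 MeV/u = 464.354 MeV
BE/A = 464.354 MeV / 53 = 8.761 MeV/nucleon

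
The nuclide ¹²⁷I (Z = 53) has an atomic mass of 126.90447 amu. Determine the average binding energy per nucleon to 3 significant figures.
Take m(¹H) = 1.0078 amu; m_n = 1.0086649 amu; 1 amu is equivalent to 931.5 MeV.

8.44 MeV/nucleon

With 53 protons and 74 neutrons (A = 127):
Σm = 53·m(¹H) + 74·m_n = 53.4134 + 74.6412026 = 128.0546026 amu
Mass defect Δm = 128.0546026 − 126.90447 = 1.1501326 amu
Converting to energy: 1.1501326 amu × 931.5 MeV/amu = 1071.35 MeV
Per nucleon: 1071.35 / 127 = 8.436 MeV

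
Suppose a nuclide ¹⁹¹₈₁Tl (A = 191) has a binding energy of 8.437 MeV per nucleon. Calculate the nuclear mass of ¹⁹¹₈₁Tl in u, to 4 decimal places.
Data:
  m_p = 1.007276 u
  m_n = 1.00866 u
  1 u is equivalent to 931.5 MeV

190.8120 u

Total binding energy = 191 × 8.437 = 1611.467 MeV
Mass defect = 1611.467 MeV / (931.5 MeV/u) = 1.729970 u
Constituent mass = 81(1.007276) + 110(1.00866) = 192.541956 u
Nuclear mass = 192.541956 − 1.729970 = 190.811986 u ≈ 190.8120 u (to 4 decimal places)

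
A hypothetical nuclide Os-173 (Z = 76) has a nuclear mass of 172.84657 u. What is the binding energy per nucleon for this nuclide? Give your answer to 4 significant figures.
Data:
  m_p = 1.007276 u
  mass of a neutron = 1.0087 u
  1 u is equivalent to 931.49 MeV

8.347 MeV/nucleon

Total constituent mass: 76 × 1.007276 + 97 × 1.0087 = 174.396876 u
The mass defect is 174.396876 − 172.84657 = 1.550306 u.
Converting to energy: 1.550306 u × 931.49 MeV/u = 1444.09 MeV
BE/A = 1444.09 MeV / 173 = 8.347 MeV/nucleon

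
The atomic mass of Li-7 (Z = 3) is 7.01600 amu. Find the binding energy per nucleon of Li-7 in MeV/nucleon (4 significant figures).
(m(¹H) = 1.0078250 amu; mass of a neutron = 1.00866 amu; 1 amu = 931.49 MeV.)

5.604 MeV/nucleon

Z = 3, so N = A − Z = 7 − 3 = 4.
Mass of separated nucleons = 3(1.0078250) + 4(1.00866) = 3.0234750 + 4.03464 = 7.0581150 amu
The mass defect is 7.0581150 − 7.01600 = 0.0421150 amu.
Converting to energy: 0.0421150 amu × 931.49 MeV/amu = 39.2297 MeV
BE/A = 39.2297 MeV / 7 = 5.604 MeV/nucleon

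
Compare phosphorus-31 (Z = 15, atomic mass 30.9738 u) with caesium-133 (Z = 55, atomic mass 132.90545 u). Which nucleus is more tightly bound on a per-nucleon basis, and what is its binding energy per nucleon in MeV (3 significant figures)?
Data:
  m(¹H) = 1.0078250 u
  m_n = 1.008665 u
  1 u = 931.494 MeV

phosphorus-31; 8.48 MeV/nucleon

phosphorus-31: Σm = 15(1.0078250) + 16(1.008665) = 31.2560150 u; Δm = 0.2822150 u; E_B = 262.88 MeV; E_B/A = 8.480 MeV
caesium-133: Σm = 55(1.0078250) + 78(1.008665) = 134.1062450 u; Δm = 1.2007950 u; E_B = 1118.5 MeV; E_B/A = 8.410 MeV
phosphorus-31 has the higher binding energy per nucleon, so it is the more tightly bound nucleus.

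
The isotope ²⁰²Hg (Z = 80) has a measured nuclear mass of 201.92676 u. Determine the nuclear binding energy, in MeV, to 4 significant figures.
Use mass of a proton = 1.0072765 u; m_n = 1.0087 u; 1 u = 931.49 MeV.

1599 MeV

The nucleus contains 80 protons and 202 − 80 = 122 neutrons.
Mass of separated nucleons = 80(1.0072765) + 122(1.0087) = 80.5821200 + 123.0614 = 203.6435200 u
The mass defect is 203.6435200 − 201.92676 = 1.7167600 u.
Converting to energy: 1.7167600 u × 931.49 MeV/u = 1599.14 MeV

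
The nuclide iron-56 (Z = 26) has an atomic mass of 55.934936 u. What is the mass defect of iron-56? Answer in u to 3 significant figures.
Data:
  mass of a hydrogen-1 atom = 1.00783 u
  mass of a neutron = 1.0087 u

0.530 u

The nucleus contains 26 protons and 56 − 26 = 30 neutrons.
Total constituent mass: 26 × 1.00783 + 30 × 1.0087 = 56.46458 u
The mass defect is 56.46458 − 55.934936 = 0.529644 u.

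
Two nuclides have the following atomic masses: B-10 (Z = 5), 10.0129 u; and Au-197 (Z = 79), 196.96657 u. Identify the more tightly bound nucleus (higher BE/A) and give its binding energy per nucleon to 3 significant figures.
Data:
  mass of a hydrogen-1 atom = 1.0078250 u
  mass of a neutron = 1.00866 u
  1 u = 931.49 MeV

Au-197; 7.91 MeV/nucleon

B-10: Σm = 5(1.0078250) + 5(1.00866) = 10.0824250 u; Δm = 0.0695250 u; E_B = 64.762 MeV; E_B/A = 6.476 MeV
Au-197: Σm = 79(1.0078250) + 118(1.00866) = 198.6400550 u; Δm = 1.6734850 u; E_B = 1558.8 MeV; E_B/A = 7.913 MeV
Au-197 has the higher binding energy per nucleon, so it is the more tightly bound nucleus.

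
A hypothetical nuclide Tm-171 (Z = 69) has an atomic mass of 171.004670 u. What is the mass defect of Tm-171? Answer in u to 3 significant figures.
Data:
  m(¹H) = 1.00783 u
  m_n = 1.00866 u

1.42 u

Z = 69, so N = A − Z = 171 − 69 = 102.
Σm = 69·m(¹H) + 102·m_n = 69.54027 + 102.88332 = 172.42359 u
The mass defect is 172.42359 − 171.004670 = 1.418920 u.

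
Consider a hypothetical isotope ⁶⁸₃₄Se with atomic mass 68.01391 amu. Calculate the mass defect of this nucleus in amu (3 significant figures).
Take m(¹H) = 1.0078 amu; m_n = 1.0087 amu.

0.547 amu

With 34 protons and 34 neutrons (A = 68):
Mass of separated nucleons = 34(1.0078) + 34(1.0087) = 34.2652 + 34.2958 = 68.5610 amu
Δm = 68.5610 − 68.01391 = 0.54709 amu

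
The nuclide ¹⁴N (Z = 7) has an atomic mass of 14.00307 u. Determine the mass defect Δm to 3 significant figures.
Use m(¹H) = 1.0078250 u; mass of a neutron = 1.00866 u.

With 7 protons and 7 neutrons (A = 14):
Mass of separated nucleons = 7(1.0078250) + 7(1.00866) = 7.0547750 + 7.06062 = 14.1153950 u
Mass defect Δm = 14.1153950 − 14.00307 = 0.1123250 u

0.112 u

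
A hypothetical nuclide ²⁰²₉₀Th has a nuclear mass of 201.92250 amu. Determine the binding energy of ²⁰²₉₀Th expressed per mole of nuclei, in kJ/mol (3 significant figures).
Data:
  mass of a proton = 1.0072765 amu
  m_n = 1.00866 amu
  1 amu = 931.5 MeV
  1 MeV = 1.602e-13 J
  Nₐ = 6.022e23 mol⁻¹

1.53e+11 kJ/mol

Total constituent mass: 90 × 1.0072765 + 112 × 1.00866 = 203.6248050 amu
Δm = 203.6248050 − 201.92250 = 1.7023050 amu
Binding energy = Δm·c² = 1.7023050 × 931.5 MeV/amu = 1585.70 MeV
Per nucleus in joules: 1585.70 MeV × 1.602e-13 J/MeV = 2.5403e-10 J
Per mole: 2.5403e-10 J × 6.022e23 mol⁻¹ = 1.5298e+14 J/mol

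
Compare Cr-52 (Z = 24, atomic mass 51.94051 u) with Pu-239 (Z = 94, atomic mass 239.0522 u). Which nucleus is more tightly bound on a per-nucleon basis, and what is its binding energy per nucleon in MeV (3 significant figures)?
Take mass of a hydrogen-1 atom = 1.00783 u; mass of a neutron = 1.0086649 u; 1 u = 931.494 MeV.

Cr-52; 8.78 MeV/nucleon

Cr-52: Σm = 24(1.00783) + 28(1.0086649) = 52.4305372 u; Δm = 0.4900272 u; E_B = 456.46 MeV; E_B/A = 8.778 MeV
Pu-239: Σm = 94(1.00783) + 145(1.0086649) = 240.9924305 u; Δm = 1.9402305 u; E_B = 1807.3 MeV; E_B/A = 7.562 MeV
Cr-52 has the higher binding energy per nucleon, so it is the more tightly bound nucleus.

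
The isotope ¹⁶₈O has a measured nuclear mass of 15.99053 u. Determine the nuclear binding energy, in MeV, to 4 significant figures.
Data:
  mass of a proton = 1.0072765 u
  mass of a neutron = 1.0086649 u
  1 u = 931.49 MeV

127.6 MeV

Z = 8, so N = A − Z = 16 − 8 = 8.
Mass of separated nucleons = 8(1.0072765) + 8(1.0086649) = 8.0582120 + 8.0693192 = 16.1275312 u
The mass defect is 16.1275312 − 15.99053 = 0.1370012 u.
Converting to energy: 0.1370012 u × 931.49 MeV/u = 127.615 MeV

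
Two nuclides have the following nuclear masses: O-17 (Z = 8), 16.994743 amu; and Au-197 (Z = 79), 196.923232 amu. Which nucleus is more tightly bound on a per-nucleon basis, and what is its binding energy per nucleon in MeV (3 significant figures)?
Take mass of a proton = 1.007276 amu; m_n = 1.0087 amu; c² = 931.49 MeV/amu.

Au-197; 7.94 MeV/nucleon

O-17: Σm = 8(1.007276) + 9(1.0087) = 17.136508 amu; Δm = 0.141765 amu; E_B = 132.05 MeV; E_B/A = 7.768 MeV
Au-197: Σm = 79(1.007276) + 118(1.0087) = 198.601404 amu; Δm = 1.678172 amu; E_B = 1563.2 MeV; E_B/A = 7.935 MeV
Au-197 has the higher binding energy per nucleon, so it is the more tightly bound nucleus.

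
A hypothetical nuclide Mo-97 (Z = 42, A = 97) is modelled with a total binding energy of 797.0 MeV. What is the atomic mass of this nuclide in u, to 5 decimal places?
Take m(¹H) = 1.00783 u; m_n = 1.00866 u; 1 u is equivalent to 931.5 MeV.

96.94955 u

Mass defect = 797.0 MeV / (931.5 MeV/u) = 0.8556092 u
Constituent mass = 42(1.00783) + 55(1.00866) = 97.80516 u
Atomic mass = 97.80516 − 0.8556092 = 96.9495508 u ≈ 96.94955 u (to 5 decimal places)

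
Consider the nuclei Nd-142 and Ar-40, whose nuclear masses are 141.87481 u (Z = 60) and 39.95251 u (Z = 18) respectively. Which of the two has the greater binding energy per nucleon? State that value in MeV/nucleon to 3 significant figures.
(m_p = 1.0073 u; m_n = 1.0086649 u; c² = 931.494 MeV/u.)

Nd-142: Σm = 60(1.0073) + 82(1.0086649) = 143.1485218 u; Δm = 1.2737118 u; E_B = 1186.45 MeV; E_B/A = 8.355 MeV
Ar-40: Σm = 18(1.0073) + 22(1.0086649) = 40.3220278 u; Δm = 0.3695178 u; E_B = 344.20 MeV; E_B/A = 8.605 MeV
Ar-40 has the higher binding energy per nucleon, so it is the more tightly bound nucleus.

Ar-40; 8.61 MeV/nucleon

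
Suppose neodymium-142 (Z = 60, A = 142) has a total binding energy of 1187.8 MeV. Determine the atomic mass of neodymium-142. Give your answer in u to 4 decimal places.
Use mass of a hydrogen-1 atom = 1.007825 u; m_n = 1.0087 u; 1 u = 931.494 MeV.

Mass defect = 1187.8 MeV / (931.494 MeV/u) = 1.275156 u
Constituent mass = 60(1.007825) + 82(1.0087) = 143.182900 u
Atomic mass = 143.182900 − 1.275156 = 141.907744 u ≈ 141.9077 u (to 4 decimal places)

141.9077 u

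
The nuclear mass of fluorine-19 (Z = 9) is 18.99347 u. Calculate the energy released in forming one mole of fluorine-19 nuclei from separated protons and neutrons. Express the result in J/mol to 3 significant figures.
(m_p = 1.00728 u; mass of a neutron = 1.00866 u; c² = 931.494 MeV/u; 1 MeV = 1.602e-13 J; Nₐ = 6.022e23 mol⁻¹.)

Mass of separated nucleons = 9(1.00728) + 10(1.00866) = 9.06552 + 10.08660 = 19.15212 u
The mass defect is 19.15212 − 18.99347 = 0.15865 u.
E_B = 0.15865 × 931.494 = 147.782 MeV
Per nucleus in joules: 147.782 MeV × 1.602e-13 J/MeV = 2.3675e-11 J
Per mole: 2.3675e-11 J × 6.022e23 mol⁻¹ = 1.4257e+13 J/mol

1.43e+13 J/mol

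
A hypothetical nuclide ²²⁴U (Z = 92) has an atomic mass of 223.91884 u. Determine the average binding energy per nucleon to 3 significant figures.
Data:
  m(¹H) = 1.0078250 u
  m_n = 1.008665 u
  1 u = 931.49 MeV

The nucleus contains 92 protons and 224 − 92 = 132 neutrons.
Total constituent mass: 92 × 1.0078250 + 132 × 1.008665 = 225.8636800 u
Mass defect Δm = 225.8636800 − 223.91884 = 1.9448400 u
Converting to energy: 1.9448400 u × 931.49 MeV/u = 1811.599 MeV
BE/A = 1811.599 MeV / 224 = 8.087 MeV/nucleon

8.09 MeV/nucleon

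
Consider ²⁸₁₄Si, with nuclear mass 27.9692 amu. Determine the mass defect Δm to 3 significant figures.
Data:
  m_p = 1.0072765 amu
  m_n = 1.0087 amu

0.254 amu

With 14 protons and 14 neutrons (A = 28):
Total constituent mass: 14 × 1.0072765 + 14 × 1.0087 = 28.2236710 amu
The mass defect is 28.2236710 − 27.9692 = 0.2544710 amu.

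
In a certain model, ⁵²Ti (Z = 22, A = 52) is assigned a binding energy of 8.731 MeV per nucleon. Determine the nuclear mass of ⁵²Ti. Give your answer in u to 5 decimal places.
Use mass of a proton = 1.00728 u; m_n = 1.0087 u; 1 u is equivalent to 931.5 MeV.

Total binding energy = 52 × 8.731 = 454.012 MeV
Mass defect = 454.012 MeV / (931.5 MeV/u) = 0.4873988 u
Constituent mass = 22(1.00728) + 30(1.0087) = 52.42116 u
Nuclear mass = 52.42116 − 0.4873988 = 51.9337612 u ≈ 51.93376 u (to 5 decimal places)

51.93376 u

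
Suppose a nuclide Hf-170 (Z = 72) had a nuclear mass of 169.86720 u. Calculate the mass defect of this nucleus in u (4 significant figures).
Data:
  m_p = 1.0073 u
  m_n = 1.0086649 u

Z = 72, so N = A − Z = 170 − 72 = 98.
Mass of separated nucleons = 72(1.0073) + 98(1.0086649) = 72.5256 + 98.8491602 = 171.3747602 u
Mass defect Δm = 171.3747602 − 169.86720 = 1.5075602 u

1.508 u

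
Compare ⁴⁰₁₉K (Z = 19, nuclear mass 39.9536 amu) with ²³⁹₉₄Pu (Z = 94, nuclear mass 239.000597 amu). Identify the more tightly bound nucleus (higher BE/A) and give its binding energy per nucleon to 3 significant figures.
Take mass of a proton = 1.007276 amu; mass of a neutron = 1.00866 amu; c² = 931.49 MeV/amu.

⁴⁰₁₉K: Σm = 19(1.007276) + 21(1.00866) = 40.320104 amu; Δm = 0.366504 amu; E_B = 341.395 MeV; E_B/A = 8.5349 MeV
²³⁹₉₄Pu: Σm = 94(1.007276) + 145(1.00866) = 240.939644 amu; Δm = 1.939047 amu; E_B = 1806.2 MeV; E_B/A = 7.557 MeV
⁴⁰₁₉K has the higher binding energy per nucleon, so it is the more tightly bound nucleus.

⁴⁰₁₉K; 8.53 MeV/nucleon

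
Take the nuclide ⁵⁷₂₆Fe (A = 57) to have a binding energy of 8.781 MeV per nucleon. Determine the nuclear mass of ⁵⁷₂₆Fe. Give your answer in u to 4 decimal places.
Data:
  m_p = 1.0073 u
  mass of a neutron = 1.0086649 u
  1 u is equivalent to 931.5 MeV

Total binding energy = 57 × 8.781 = 500.517 MeV
Mass defect = 500.517 MeV / (931.5 MeV/u) = 0.537324 u
Constituent mass = 26(1.0073) + 31(1.0086649) = 57.4584119 u
Nuclear mass = 57.4584119 − 0.537324 = 56.9210879 u ≈ 56.9211 u (to 4 decimal places)

56.9211 u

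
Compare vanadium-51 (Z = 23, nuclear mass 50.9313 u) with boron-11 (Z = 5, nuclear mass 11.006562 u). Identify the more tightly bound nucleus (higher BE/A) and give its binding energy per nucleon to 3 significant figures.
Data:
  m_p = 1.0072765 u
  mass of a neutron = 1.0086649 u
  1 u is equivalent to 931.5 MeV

vanadium-51; 8.74 MeV/nucleon

vanadium-51: Σm = 23(1.0072765) + 28(1.0086649) = 51.4099767 u; Δm = 0.4786767 u; E_B = 445.89 MeV; E_B/A = 8.743 MeV
boron-11: Σm = 5(1.0072765) + 6(1.0086649) = 11.0883719 u; Δm = 0.0818099 u; E_B = 76.206 MeV; E_B/A = 6.928 MeV
vanadium-51 has the higher binding energy per nucleon, so it is the more tightly bound nucleus.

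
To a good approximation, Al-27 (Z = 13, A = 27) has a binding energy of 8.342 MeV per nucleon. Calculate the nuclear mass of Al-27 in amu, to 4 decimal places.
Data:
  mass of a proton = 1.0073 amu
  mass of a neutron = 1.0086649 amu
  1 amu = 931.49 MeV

26.9744 amu

Total binding energy = 27 × 8.342 = 225.234 MeV
Mass defect = 225.234 MeV / (931.49 MeV/amu) = 0.241800 amu
Constituent mass = 13(1.0073) + 14(1.0086649) = 27.2162086 amu
Nuclear mass = 27.2162086 − 0.241800 = 26.9744086 amu ≈ 26.9744 amu (to 4 decimal places)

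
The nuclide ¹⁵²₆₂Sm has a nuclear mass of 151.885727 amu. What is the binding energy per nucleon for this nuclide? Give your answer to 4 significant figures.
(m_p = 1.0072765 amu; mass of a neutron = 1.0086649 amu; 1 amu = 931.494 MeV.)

Mass of separated nucleons = 62(1.0072765) + 90(1.0086649) = 62.4511430 + 90.7798410 = 153.2309840 amu
The mass defect is 153.2309840 − 151.885727 = 1.3452570 amu.
Binding energy = Δm·c² = 1.3452570 × 931.494 MeV/amu = 1253.10 MeV
BE/A = 1253.10 MeV / 152 = 8.244 MeV/nucleon

8.244 MeV/nucleon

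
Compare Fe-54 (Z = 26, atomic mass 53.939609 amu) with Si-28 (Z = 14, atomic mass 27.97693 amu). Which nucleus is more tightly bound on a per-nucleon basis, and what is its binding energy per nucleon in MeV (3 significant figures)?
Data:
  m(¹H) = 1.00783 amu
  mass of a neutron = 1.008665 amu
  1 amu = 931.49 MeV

Fe-54: Σm = 26(1.00783) + 28(1.008665) = 54.446200 amu; Δm = 0.506591 amu; E_B = 471.88 MeV; E_B/A = 8.739 MeV
Si-28: Σm = 14(1.00783) + 14(1.008665) = 28.230930 amu; Δm = 0.254000 amu; E_B = 236.60 MeV; E_B/A = 8.450 MeV
Fe-54 has the higher binding energy per nucleon, so it is the more tightly bound nucleus.

Fe-54; 8.74 MeV/nucleon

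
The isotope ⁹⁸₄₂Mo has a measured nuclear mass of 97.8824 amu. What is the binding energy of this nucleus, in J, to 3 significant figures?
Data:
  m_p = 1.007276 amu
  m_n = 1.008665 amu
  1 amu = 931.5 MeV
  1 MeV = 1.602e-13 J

1.36e-10 J

Z = 42, so N = A − Z = 98 − 42 = 56.
Total constituent mass: 42 × 1.007276 + 56 × 1.008665 = 98.790832 amu
The mass defect is 98.790832 − 97.8824 = 0.908432 amu.
Converting to energy: 0.908432 amu × 931.5 MeV/amu = 846.204 MeV
In joules: 846.204 MeV × 1.602e-13 J/MeV = 1.3556e-10 J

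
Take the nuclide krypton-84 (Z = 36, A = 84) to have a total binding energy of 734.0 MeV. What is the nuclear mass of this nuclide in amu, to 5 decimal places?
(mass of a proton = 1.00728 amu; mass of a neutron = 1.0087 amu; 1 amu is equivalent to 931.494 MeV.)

Mass defect = 734.0 MeV / (931.494 MeV/amu) = 0.7879815 amu
Constituent mass = 36(1.00728) + 48(1.0087) = 84.67968 amu
Nuclear mass = 84.67968 − 0.7879815 = 83.8916985 amu ≈ 83.89170 amu (to 5 decimal places)

83.89170 amu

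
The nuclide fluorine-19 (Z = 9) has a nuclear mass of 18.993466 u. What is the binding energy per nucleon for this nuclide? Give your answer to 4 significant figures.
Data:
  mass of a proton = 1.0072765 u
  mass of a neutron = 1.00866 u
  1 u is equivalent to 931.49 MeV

With 9 protons and 10 neutrons (A = 19):
Σm = 9·m_p + 10·m_n = 9.0654885 + 10.08660 = 19.1520885 u
Mass defect Δm = 19.1520885 − 18.993466 = 0.1586225 u
Binding energy = Δm·c² = 0.1586225 × 931.49 MeV/u = 147.755 MeV
Per nucleon: 147.755 / 19 = 7.777 MeV

7.777 MeV/nucleon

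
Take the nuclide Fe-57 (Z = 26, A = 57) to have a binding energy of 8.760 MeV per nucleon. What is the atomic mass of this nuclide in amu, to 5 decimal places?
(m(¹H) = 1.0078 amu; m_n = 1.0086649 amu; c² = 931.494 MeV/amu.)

Total binding energy = 57 × 8.760 = 499.320 MeV
Mass defect = 499.320 MeV / (931.494 MeV/amu) = 0.5360421 amu
Constituent mass = 26(1.0078) + 31(1.0086649) = 57.4714119 amu
Atomic mass = 57.4714119 − 0.5360421 = 56.9353698 amu ≈ 56.93537 amu (to 5 decimal places)

56.93537 amu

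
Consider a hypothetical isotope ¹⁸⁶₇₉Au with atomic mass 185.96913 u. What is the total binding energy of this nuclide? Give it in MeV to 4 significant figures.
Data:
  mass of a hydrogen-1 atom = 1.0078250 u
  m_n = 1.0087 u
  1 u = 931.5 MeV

Z = 79, so N = A − Z = 186 − 79 = 107.
Total constituent mass: 79 × 1.0078250 + 107 × 1.0087 = 187.5490750 u
Mass defect Δm = 187.5490750 − 185.96913 = 1.5799450 u
Binding energy = Δm·c² = 1.5799450 × 931.5 MeV/u = 1471.72 MeV

1472 MeV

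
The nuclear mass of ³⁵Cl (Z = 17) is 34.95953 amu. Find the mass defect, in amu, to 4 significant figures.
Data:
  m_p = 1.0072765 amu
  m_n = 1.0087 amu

With 17 protons and 18 neutrons (A = 35):
Σm = 17·m_p + 18·m_n = 17.1237005 + 18.1566 = 35.2803005 amu
The mass defect is 35.2803005 − 34.95953 = 0.3207705 amu.

0.3208 amu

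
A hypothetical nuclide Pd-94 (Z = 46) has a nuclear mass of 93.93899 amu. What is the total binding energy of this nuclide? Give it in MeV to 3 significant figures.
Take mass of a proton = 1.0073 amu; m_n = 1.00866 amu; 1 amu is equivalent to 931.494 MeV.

Mass of separated nucleons = 46(1.0073) + 48(1.00866) = 46.3358 + 48.41568 = 94.75148 amu
Mass defect Δm = 94.75148 − 93.93899 = 0.81249 amu
Binding energy = Δm·c² = 0.81249 × 931.494 MeV/amu = 756.830 MeV

757 MeV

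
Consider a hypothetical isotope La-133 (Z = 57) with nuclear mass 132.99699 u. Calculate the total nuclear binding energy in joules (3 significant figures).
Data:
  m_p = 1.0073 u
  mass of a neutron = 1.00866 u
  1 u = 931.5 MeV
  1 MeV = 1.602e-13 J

The nucleus contains 57 protons and 133 − 57 = 76 neutrons.
Σm = 57·m_p + 76·m_n = 57.4161 + 76.65816 = 134.07426 u
Mass defect Δm = 134.07426 − 132.99699 = 1.07727 u
Converting to energy: 1.07727 u × 931.5 MeV/u = 1003.48 MeV
In joules: 1003.48 MeV × 1.602e-13 J/MeV = 1.6076e-10 J

1.61e-10 J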